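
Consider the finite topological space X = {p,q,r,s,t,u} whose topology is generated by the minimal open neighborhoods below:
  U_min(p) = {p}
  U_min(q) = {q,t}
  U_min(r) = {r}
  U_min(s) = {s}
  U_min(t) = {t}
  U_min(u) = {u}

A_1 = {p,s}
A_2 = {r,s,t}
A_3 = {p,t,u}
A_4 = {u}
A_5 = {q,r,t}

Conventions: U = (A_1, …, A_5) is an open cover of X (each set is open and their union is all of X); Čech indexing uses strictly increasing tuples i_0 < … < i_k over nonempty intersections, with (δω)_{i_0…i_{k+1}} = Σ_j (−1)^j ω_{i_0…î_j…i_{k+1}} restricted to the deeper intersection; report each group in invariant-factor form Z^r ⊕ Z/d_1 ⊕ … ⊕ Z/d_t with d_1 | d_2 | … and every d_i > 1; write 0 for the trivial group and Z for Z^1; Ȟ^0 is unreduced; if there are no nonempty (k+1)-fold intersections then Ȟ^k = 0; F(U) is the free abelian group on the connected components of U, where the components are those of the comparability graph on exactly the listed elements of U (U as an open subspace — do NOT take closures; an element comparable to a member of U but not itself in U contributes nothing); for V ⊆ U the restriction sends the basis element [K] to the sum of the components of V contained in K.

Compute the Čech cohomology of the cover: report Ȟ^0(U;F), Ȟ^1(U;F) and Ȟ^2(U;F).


nerve simplices:
  A12={s} A13={p} A23={t} A25={r,t} A34={u} A35={t}
  A235={t}
components per intersection:
  A1: {p} {s}
  A2: {r} {s} {t}
  A3: {p} {t} {u}
  A4: {u}
  A5: {q,t} {r}
  A12: {s}
  A13: {p}
  A23: {t}
  A25: {r} {t}
  A34: {u}
  A35: {t}
  A235: {t}
C dims 11,7,1; δ0: rk 6, SNF 1^6; δ1: rk 1, SNF 1^1
degree 0: 11−6−0 = 5 → Ȟ^0 ≅ Z^5
degree 1: 7−1−6 = 0 → Ȟ^1 ≅ 0
degree 2: 1−0−1 = 0 → Ȟ^2 ≅ 0

Ȟ^0 ≅ Z^5,  Ȟ^1 ≅ 0,  Ȟ^2 ≅ 0


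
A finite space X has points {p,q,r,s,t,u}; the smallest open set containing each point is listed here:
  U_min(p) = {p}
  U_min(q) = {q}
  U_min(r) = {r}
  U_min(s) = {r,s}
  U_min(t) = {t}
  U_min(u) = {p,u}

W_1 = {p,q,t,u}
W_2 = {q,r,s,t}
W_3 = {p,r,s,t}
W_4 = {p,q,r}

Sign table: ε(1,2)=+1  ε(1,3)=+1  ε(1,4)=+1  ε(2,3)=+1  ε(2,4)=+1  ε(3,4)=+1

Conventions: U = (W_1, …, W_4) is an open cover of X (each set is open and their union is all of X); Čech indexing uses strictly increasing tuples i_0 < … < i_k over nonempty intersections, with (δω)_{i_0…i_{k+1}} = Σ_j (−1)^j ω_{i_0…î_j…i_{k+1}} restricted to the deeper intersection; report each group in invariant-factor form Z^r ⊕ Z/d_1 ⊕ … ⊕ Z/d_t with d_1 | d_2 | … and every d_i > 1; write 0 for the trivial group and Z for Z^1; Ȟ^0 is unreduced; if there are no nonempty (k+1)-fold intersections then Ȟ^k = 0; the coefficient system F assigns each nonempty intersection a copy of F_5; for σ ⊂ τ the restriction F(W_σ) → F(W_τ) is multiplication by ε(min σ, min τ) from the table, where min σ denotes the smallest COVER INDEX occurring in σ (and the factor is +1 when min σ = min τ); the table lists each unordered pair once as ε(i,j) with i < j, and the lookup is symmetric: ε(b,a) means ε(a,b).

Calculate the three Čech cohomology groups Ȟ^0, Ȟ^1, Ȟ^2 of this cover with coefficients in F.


nonempty intersections:
  W12={q,t} W13={p,t} W14={p,q} W23={r,s,t} W24={q,r} W34={p,r}
  W123={t} W124={q} W134={p} W234={r}
C dims 4,6,4; δ0: rk_F5 3; δ1: rk_F5 3
Ȟ^0: (4−3)−0=1 ⇒ Z/5
Ȟ^1: (6−3)−3=0 ⇒ 0
Ȟ^2: (4−0)−3=1 ⇒ Z/5

Ȟ^0 ≅ Z/5, Ȟ^1 ≅ 0, Ȟ^2 ≅ Z/5


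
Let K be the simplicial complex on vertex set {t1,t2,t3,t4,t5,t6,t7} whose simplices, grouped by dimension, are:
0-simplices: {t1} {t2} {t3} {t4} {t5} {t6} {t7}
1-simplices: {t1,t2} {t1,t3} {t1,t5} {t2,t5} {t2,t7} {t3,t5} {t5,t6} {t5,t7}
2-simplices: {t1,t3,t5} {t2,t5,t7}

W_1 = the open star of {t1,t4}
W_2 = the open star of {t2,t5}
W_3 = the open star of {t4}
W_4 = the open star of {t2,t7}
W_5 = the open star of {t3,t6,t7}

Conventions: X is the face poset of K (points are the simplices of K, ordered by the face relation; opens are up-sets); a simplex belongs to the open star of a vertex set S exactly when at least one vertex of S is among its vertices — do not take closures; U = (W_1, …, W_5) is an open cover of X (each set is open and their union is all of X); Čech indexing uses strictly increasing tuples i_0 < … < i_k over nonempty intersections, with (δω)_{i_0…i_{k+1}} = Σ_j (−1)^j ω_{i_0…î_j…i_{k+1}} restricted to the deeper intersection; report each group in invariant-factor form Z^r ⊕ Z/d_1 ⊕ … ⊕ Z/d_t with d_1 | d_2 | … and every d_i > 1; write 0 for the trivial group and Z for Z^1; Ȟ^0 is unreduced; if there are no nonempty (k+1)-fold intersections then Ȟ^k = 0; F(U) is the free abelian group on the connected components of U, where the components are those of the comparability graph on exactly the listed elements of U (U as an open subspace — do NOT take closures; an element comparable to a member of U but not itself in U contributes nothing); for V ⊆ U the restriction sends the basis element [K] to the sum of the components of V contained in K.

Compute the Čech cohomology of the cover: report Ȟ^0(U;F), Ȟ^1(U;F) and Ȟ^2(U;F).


cover nerve:
  W1={{t1},{t4},{t1,t2},{t1,t3},{t1,t5},{t1,t3,t5}} W2={{t2},{t5},{t1,t2},{t1,t5},{t2,t5},{t2,t7},{t3,t5},{t5,t6},{t5,t7},{t1,t3,t5},{t2,t5,t7}} W3={{t4}} W4={{t2},{t7},{t1,t2},{t2,t5},{t2,t7},{t5,t7},{t2,t5,t7}} W5={{t3},{t6},{t7},{t1,t3},{t2,t7},{t3,t5},{t5,t6},{t5,t7},{t1,t3,t5},{t2,t5,t7}}
  W12={{t1,t2},{t1,t5},{t1,t3,t5}} W13={{t4}} W14={{t1,t2}} W15={{t1,t3},{t1,t3,t5}} W24={{t2},{t1,t2},{t2,t5},{t2,t7},{t5,t7},{t2,t5,t7}} W25={{t2,t7},{t3,t5},{t5,t6},{t5,t7},{t1,t3,t5},{t2,t5,t7}} W45={{t7},{t2,t7},{t5,t7},{t2,t5,t7}}
  W124={{t1,t2}} W125={{t1,t3,t5}} W245={{t2,t7},{t5,t7},{t2,t5,t7}}
components per intersection:
  W1: {{t1},{t1,t2},{t1,t3},{t1,t5},{t1,t3,t5}} {{t4}}
  W2: {{t2},{t5},{t1,t2},{t1,t5},{t2,t5},{t2,t7},{t3,t5},{t5,t6},{t5,t7},{t1,t3,t5},{t2,t5,t7}}
  W3: {{t4}}
  W4: {{t2},{t7},{t1,t2},{t2,t5},{t2,t7},{t5,t7},{t2,t5,t7}}
  W5: {{t3},{t1,t3},{t3,t5},{t1,t3,t5}} {{t6},{t5,t6}} {{t7},{t2,t7},{t5,t7},{t2,t5,t7}}
  W12: {{t1,t2}} {{t1,t5},{t1,t3,t5}}
  W13: {{t4}}
  W14: {{t1,t2}}
  W15: {{t1,t3},{t1,t3,t5}}
  W24: {{t2},{t1,t2},{t2,t5},{t2,t7},{t5,t7},{t2,t5,t7}}
  W25: {{t2,t7},{t5,t7},{t2,t5,t7}} {{t3,t5},{t1,t3,t5}} {{t5,t6}}
  W45: {{t7},{t2,t7},{t5,t7},{t2,t5,t7}}
  W124: {{t1,t2}}
  W125: {{t1,t3,t5}}
  W245: {{t2,t7},{t5,t7},{t2,t5,t7}}
C dims 8,10,3; δ0: rk 6, SNF 1^6; δ1: rk 3, SNF 1^3
Ȟ^0: (8−6)−0=2 ⇒ Z^2
Ȟ^1: (10−3)−6=1 ⇒ Z
Ȟ^2: (3−0)−3=0 ⇒ 0

Ȟ^0 = Z^2,  Ȟ^1 = Z,  Ȟ^2 = 0


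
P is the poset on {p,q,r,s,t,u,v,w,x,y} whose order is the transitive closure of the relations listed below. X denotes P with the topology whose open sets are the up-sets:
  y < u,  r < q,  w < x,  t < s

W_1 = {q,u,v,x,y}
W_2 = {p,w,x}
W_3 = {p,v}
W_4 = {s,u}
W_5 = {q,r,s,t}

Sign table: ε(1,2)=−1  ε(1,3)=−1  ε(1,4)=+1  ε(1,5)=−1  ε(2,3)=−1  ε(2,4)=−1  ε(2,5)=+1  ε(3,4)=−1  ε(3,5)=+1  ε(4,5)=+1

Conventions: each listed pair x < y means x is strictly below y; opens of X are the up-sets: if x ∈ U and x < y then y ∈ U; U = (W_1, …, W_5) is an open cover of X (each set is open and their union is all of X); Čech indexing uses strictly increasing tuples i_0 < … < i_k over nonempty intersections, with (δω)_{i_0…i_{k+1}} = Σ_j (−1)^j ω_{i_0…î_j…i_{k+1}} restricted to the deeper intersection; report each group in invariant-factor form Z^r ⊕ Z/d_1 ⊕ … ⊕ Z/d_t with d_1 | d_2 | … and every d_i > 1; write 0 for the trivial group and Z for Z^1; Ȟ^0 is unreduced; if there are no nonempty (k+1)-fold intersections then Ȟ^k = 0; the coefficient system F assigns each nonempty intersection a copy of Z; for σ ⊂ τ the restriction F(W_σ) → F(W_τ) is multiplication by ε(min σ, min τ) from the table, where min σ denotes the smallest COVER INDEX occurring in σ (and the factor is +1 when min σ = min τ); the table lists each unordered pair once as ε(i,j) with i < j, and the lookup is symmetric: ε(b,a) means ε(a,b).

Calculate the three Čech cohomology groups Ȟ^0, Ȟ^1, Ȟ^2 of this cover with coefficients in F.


Ȟ^0 = 0; Ȟ^1 = Z ⊕ Z/2; Ȟ^2 = 0

nerve simplices:
  W12={x} W13={v} W14={u} W15={q} W23={p} W45={s}
C dims 5,6; δ0: rk 5, SNF 1^4·2
degree 0: 5−5−0 = 0 → Ȟ^0 ≅ 0
degree 1: 6−0−5 = 1 plus torsion [2] → Ȟ^1 ≅ Z ⊕ Z/2
degree 2: 0−0−0 = 0 → Ȟ^2 ≅ 0


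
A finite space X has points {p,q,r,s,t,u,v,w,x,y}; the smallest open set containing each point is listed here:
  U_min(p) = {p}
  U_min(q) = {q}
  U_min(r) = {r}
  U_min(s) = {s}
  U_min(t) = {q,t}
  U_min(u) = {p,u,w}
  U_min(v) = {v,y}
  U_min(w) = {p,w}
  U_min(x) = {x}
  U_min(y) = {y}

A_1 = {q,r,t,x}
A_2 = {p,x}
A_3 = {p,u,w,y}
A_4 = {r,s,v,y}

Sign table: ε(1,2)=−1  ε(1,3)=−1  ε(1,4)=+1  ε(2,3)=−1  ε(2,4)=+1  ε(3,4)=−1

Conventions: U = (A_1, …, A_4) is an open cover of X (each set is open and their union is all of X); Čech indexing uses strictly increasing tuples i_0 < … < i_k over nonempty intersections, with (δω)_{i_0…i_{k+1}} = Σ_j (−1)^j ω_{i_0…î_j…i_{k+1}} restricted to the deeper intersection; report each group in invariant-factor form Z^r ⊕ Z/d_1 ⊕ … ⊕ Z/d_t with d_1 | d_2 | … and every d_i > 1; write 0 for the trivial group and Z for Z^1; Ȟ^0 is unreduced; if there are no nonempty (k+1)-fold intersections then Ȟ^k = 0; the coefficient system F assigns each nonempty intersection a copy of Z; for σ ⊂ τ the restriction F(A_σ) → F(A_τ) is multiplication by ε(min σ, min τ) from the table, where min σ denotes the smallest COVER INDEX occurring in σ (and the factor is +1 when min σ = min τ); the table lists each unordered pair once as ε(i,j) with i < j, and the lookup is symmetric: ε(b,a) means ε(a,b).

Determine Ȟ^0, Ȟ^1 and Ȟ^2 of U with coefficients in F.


intersection data:
  A12={x} A14={r} A23={p} A34={y}
C dims 4,4; δ0: rk 4, SNF 1^3·2
Ȟ^0 = (4 − 4) − 0 = 0, so Ȟ^0 ≅ 0
Ȟ^1 = (4 − 0) − 4 = 0 plus torsion [2], so Ȟ^1 ≅ Z/2
Ȟ^2 = (0 − 0) − 0 = 0, so Ȟ^2 ≅ 0

Ȟ^0 = 0, Ȟ^1 = Z/2, Ȟ^2 = 0


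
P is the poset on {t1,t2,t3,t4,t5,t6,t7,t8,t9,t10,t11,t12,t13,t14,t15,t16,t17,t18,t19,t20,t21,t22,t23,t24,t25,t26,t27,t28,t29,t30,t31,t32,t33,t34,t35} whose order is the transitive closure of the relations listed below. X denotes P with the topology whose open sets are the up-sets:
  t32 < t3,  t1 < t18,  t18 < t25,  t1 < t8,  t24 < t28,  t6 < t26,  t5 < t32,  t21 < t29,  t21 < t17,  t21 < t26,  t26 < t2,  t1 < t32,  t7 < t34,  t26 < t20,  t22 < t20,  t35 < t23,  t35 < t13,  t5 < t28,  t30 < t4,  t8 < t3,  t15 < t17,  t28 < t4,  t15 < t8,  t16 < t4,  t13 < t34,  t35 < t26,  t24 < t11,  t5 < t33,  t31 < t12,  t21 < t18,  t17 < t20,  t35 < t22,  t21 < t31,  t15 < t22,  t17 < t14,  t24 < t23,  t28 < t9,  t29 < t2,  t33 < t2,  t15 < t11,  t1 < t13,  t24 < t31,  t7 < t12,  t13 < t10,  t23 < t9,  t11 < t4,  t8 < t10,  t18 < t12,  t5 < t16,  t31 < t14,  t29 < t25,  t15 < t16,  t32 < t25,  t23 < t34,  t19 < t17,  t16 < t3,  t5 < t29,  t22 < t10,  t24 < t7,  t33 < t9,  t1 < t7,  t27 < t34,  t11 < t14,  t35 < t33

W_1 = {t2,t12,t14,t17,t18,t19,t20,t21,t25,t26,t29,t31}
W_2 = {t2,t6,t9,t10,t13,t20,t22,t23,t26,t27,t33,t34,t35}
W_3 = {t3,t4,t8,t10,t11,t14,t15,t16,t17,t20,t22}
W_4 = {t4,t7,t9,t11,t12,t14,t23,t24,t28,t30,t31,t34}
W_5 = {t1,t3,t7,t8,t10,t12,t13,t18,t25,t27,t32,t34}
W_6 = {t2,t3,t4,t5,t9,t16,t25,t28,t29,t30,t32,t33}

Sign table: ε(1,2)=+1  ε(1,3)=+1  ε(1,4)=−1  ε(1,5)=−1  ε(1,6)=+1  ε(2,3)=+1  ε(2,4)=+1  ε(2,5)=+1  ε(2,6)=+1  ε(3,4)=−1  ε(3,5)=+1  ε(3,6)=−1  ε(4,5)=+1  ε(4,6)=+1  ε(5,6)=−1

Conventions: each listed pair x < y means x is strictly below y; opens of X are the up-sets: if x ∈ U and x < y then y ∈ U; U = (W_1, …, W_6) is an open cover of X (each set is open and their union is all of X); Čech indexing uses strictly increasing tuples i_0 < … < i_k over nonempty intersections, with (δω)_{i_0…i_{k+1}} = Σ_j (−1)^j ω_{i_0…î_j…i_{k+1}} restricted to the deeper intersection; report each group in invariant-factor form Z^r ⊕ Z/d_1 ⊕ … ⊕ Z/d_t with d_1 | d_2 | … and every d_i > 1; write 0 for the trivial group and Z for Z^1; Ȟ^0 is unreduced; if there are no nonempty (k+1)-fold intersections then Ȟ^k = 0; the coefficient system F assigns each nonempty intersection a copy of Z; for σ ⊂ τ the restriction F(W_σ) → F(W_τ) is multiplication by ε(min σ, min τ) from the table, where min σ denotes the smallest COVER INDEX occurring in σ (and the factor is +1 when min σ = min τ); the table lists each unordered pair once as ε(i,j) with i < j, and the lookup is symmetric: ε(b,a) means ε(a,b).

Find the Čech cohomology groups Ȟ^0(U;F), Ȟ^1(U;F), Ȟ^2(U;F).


nerve of the cover:
  W12={t2,t20,t26} W13={t14,t17,t20} W14={t12,t14,t31} W15={t12,t18,t25} W16={t2,t25,t29} W23={t10,t20,t22} W24={t9,t23,t34} W25={t10,t13,t27,t34} W26={t2,t9,t33} W34={t4,t11,t14} W35={t3,t8,t10} W36={t3,t4,t16} W45={t7,t12,t34} W46={t4,t9,t28,t30} W56={t3,t25,t32}
  W123={t20} W126={t2} W134={t14} W145={t12} W156={t25} W235={t10} W245={t34} W246={t9} W346={t4} W356={t3}
C dims 6,15,10; δ0: rk 6, SNF 1^5·2; δ1: rk 9, SNF 1^9
Ȟ^0 = (6 − 6) − 0 = 0, so Ȟ^0 ≅ 0
Ȟ^1 = (15 − 9) − 6 = 0 plus torsion [2], so Ȟ^1 ≅ Z/2
Ȟ^2 = (10 − 0) − 9 = 1, so Ȟ^2 ≅ Z

Ȟ^0 ≅ 0, Ȟ^1 ≅ Z/2, Ȟ^2 ≅ Z


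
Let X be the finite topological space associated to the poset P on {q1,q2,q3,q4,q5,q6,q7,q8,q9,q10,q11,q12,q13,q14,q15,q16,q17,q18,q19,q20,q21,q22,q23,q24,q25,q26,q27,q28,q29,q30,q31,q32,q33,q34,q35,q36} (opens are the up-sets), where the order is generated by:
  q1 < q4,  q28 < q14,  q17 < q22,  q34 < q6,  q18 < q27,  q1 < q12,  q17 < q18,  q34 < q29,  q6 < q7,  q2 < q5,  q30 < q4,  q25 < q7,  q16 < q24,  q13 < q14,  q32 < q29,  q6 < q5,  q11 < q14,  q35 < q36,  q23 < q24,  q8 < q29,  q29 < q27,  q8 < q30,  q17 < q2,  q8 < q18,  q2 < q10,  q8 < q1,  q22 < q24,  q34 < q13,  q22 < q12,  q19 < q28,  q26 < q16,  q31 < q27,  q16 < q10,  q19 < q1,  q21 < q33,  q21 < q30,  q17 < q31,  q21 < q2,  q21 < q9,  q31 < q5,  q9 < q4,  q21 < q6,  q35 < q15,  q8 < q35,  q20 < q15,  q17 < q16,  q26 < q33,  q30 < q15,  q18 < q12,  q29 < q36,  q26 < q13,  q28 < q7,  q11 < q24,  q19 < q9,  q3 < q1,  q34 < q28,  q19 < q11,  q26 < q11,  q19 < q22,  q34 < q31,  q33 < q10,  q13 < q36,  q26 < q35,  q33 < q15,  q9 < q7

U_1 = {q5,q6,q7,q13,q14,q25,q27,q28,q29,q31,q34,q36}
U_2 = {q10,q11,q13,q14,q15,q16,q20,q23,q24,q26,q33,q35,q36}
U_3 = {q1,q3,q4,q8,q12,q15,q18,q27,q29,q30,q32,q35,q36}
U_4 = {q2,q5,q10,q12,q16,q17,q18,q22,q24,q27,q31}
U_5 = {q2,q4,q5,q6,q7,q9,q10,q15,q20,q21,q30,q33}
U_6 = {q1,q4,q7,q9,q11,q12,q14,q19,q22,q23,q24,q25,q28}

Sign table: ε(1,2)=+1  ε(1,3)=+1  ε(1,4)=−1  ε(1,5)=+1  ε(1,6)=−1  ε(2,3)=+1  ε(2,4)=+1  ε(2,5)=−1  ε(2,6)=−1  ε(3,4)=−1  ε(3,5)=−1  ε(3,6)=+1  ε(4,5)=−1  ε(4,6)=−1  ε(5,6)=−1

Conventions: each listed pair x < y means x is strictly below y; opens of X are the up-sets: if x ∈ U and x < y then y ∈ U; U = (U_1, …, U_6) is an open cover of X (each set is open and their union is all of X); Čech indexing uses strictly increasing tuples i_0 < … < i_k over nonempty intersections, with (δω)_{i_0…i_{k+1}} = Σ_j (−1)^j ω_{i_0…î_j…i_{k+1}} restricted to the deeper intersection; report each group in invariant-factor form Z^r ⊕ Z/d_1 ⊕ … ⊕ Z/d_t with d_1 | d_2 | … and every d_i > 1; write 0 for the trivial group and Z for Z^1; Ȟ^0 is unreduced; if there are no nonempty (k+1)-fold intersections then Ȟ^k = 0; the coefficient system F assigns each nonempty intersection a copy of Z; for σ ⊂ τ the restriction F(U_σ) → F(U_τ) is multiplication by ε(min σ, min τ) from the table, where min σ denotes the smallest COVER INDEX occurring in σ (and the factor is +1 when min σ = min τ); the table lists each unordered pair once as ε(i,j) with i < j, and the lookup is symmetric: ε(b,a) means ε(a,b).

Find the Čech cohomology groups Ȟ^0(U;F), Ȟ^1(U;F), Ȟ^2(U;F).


Ȟ^0 ≅ 0,  Ȟ^1 ≅ Z/2,  Ȟ^2 ≅ Z

nerve of the cover:
  U12={q13,q14,q36} U13={q27,q29,q36} U14={q5,q27,q31} U15={q5,q6,q7} U16={q7,q14,q25,q28} U23={q15,q35,q36} U24={q10,q16,q24} U25={q10,q15,q20,q33} U26={q11,q14,q23,q24} U34={q12,q18,q27} U35={q4,q15,q30} U36={q1,q4,q12} U45={q2,q5,q10} U46={q12,q22,q24} U56={q4,q7,q9}
  U123={q36} U126={q14} U134={q27} U145={q5} U156={q7} U235={q15} U245={q10} U246={q24} U346={q12} U356={q4}
C dims 6,15,10; δ0: rk 6, SNF 1^5·2; δ1: rk 9, SNF 1^9
Ȟ^0 = (6 − 6) − 0 = 0, so Ȟ^0 ≅ 0
Ȟ^1 = (15 − 9) − 6 = 0 plus torsion [2], so Ȟ^1 ≅ Z/2
Ȟ^2 = (10 − 0) − 9 = 1, so Ȟ^2 ≅ Z


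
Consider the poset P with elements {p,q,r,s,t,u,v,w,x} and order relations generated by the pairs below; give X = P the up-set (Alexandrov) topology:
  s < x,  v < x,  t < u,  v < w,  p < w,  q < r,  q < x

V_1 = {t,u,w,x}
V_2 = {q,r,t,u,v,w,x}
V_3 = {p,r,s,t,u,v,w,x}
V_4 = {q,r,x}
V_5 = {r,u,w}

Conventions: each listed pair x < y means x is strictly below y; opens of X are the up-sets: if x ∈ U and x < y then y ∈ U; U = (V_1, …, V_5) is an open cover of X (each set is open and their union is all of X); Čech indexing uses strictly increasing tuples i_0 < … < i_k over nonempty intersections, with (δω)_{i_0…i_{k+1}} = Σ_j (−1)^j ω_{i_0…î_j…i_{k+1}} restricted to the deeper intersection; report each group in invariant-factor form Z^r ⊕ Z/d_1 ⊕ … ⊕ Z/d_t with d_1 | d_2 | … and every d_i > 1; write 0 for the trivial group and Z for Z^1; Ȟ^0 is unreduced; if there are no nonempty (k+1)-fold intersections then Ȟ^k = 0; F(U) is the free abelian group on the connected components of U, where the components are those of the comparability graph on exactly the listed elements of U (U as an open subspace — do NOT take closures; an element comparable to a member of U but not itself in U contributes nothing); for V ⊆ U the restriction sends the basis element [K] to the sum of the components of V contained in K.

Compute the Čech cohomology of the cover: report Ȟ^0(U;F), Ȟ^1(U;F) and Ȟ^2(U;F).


Ȟ^0 ≅ Z^2, Ȟ^1 ≅ 0, Ȟ^2 ≅ 0

cover nerve:
  V12={t,u,w,x} V13={t,u,w,x} V14={x} V15={u,w} V23={r,t,u,v,w,x} V24={q,r,x} V25={r,u,w} V34={r,x} V35={r,u,w} V45={r}
  V123={t,u,w,x} V124={x} V125={u,w} V134={x} V135={u,w} V234={r,x} V235={r,u,w} V245={r} V345={r}
  V1234={x} V1235={u,w} V2345={r}
components per intersection:
  V1: {t,u} {w} {x}
  V2: {q,r,v,w,x} {t,u}
  V3: {p,s,v,w,x} {r} {t,u}
  V4: {q,r,x}
  V5: {r} {u} {w}
  V12: {t,u} {w} {x}
  V13: {t,u} {w} {x}
  V14: {x}
  V15: {u} {w}
  V23: {r} {t,u} {v,w,x}
  V24: {q,r,x}
  V25: {r} {u} {w}
  V34: {r} {x}
  V35: {r} {u} {w}
  V45: {r}
  V123: {t,u} {w} {x}
  V124: {x}
  V125: {u} {w}
  V134: {x}
  V135: {u} {w}
  V234: {r} {x}
  V235: {r} {u} {w}
  V245: {r}
  V345: {r}
  V1234: {x}
  V1235: {u} {w}
  V2345: {r}
C dims 12,22,16,4; δ0: rk 10, SNF 1^10; δ1: rk 12, SNF 1^12; δ2: rk 4, SNF 1^4
Ȟ^0: (12−10)−0=2 ⇒ Z^2
Ȟ^1: (22−12)−10=0 ⇒ 0
Ȟ^2: (16−4)−12=0 ⇒ 0


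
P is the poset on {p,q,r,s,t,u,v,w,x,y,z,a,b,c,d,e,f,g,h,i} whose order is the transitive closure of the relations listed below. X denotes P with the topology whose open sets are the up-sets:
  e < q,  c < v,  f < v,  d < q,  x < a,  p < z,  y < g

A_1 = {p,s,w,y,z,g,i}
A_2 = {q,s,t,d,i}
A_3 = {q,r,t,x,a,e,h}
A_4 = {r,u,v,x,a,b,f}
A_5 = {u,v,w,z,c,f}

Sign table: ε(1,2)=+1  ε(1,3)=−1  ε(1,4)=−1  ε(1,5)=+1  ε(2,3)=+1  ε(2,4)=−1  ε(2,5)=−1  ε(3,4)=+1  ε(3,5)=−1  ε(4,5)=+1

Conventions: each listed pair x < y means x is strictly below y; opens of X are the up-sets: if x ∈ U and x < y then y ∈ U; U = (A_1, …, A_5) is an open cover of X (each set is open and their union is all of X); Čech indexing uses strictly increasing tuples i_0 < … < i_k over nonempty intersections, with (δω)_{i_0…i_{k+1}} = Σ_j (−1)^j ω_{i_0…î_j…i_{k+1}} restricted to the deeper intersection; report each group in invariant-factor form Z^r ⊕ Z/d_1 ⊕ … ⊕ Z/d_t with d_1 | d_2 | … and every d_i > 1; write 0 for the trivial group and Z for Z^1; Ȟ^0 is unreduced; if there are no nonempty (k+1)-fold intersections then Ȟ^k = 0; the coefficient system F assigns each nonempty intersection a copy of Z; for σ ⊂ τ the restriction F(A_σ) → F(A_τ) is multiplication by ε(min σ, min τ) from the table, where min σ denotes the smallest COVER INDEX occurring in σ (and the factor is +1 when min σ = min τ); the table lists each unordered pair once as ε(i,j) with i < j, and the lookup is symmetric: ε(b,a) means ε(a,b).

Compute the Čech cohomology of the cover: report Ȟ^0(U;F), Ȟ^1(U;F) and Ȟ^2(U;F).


nonempty intersections:
  A12={s,i} A15={w,z} A23={q,t} A34={r,x,a} A45={u,v,f}
C dims 5,5; δ0: rk 4, SNF 1^4
Ȟ^0: (5−4)−0=1 ⇒ Z
Ȟ^1: (5−0)−4=1 ⇒ Z
Ȟ^2: (0−0)−0=0 ⇒ 0

Ȟ^0 ≅ Z, Ȟ^1 ≅ Z and Ȟ^2 ≅ 0


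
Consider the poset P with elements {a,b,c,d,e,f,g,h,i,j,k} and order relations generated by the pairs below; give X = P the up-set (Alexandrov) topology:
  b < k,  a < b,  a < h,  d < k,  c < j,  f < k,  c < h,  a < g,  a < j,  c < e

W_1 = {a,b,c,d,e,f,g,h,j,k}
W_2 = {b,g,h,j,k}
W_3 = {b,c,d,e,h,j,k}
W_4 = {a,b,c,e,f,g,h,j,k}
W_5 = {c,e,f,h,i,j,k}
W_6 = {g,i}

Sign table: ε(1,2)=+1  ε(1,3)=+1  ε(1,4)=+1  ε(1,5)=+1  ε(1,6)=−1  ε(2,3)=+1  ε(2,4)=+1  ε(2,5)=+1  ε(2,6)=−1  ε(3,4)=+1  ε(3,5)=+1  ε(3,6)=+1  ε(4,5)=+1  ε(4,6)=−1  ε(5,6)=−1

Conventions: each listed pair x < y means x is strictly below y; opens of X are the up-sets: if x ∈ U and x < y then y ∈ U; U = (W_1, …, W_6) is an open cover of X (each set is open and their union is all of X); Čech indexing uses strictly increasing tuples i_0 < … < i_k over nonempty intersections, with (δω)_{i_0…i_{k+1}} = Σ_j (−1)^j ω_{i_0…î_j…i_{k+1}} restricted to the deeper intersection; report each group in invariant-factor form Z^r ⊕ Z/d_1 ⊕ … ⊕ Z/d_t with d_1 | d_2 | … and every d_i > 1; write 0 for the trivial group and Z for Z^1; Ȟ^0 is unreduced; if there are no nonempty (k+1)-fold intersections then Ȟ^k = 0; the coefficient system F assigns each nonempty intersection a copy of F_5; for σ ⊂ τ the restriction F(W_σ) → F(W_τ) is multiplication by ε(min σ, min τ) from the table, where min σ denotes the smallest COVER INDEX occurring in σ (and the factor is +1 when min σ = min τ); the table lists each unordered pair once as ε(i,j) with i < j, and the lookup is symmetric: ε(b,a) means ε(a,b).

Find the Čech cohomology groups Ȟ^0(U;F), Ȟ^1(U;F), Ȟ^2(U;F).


nonempty overlaps:
  W12={b,g,h,j,k} W13={b,c,d,e,h,j,k} W14={a,b,c,e,f,g,h,j,k} W15={c,e,f,h,j,k} W16={g} W23={b,h,j,k} W24={b,g,h,j,k} W25={h,j,k} W26={g} W34={b,c,e,h,j,k} W35={c,e,h,j,k} W45={c,e,f,h,j,k} W46={g} W56={i}
  W123={b,h,j,k} W124={b,g,h,j,k} W125={h,j,k} W126={g} W134={b,c,e,h,j,k} W135={c,e,h,j,k} W145={c,e,f,h,j,k} W146={g} W234={b,h,j,k} W235={h,j,k} W245={h,j,k} W246={g} W345={c,e,h,j,k}
  W1234={b,h,j,k} W1235={h,j,k} W1245={h,j,k} W1246={g} W1345={c,e,h,j,k} W2345={h,j,k}
  W12345={h,j,k}
C dims 6,14,13,6; δ0: rk_F5 5; δ1: rk_F5 8; δ2: rk_F5 5
degree 0: 6−5−0 = 1 → Ȟ^0 ≅ Z/5
degree 1: 14−8−5 = 1 → Ȟ^1 ≅ Z/5
degree 2: 13−5−8 = 0 → Ȟ^2 ≅ 0

Ȟ^0 = Z/5, Ȟ^1 = Z/5, Ȟ^2 = 0


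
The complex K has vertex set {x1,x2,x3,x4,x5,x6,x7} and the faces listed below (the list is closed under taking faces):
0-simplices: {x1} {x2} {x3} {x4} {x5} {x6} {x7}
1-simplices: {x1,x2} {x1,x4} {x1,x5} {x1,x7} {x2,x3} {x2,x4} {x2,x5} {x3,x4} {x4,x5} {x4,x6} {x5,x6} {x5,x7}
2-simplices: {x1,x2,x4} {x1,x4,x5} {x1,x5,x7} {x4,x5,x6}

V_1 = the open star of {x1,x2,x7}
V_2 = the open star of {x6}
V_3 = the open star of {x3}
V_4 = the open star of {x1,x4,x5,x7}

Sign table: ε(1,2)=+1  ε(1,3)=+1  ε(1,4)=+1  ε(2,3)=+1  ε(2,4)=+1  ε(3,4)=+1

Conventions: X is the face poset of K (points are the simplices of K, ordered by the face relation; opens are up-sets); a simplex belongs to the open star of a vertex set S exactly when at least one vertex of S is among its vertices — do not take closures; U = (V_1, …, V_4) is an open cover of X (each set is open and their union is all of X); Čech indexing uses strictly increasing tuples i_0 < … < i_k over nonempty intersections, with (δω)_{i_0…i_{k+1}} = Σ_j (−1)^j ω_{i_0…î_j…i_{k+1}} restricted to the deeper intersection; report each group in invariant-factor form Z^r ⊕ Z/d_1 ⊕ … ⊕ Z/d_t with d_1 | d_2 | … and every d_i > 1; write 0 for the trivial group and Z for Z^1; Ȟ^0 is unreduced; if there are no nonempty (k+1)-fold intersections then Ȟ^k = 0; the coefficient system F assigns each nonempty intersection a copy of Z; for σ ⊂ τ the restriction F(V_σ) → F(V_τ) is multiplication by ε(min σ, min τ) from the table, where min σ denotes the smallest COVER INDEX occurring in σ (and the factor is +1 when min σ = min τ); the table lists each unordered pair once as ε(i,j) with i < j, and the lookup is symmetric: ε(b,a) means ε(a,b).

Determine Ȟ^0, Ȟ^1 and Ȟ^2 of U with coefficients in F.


nonempty intersections:
  V1={{x1},{x2},{x7},{x1,x2},{x1,x4},{x1,x5},{x1,x7},{x2,x3},{x2,x4},{x2,x5},{x5,x7},{x1,x2,x4},{x1,x4,x5},{x1,x5,x7}} V2={{x6},{x4,x6},{x5,x6},{x4,x5,x6}} V3={{x3},{x2,x3},{x3,x4}} V4={{x1},{x4},{x5},{x7},{x1,x2},{x1,x4},{x1,x5},{x1,x7},{x2,x4},{x2,x5},{x3,x4},{x4,x5},{x4,x6},{x5,x6},{x5,x7},{x1,x2,x4},{x1,x4,x5},{x1,x5,x7},{x4,x5,x6}}
  V13={{x2,x3}} V14={{x1},{x7},{x1,x2},{x1,x4},{x1,x5},{x1,x7},{x2,x4},{x2,x5},{x5,x7},{x1,x2,x4},{x1,x4,x5},{x1,x5,x7}} V24={{x4,x6},{x5,x6},{x4,x5,x6}} V34={{x3,x4}}
C dims 4,4; δ0: rk 3, SNF 1^3
Ȟ^0: (4−3)−0=1 ⇒ Z
Ȟ^1: (4−0)−3=1 ⇒ Z
Ȟ^2: (0−0)−0=0 ⇒ 0

Ȟ^0 ≅ Z, Ȟ^1 ≅ Z, Ȟ^2 ≅ 0


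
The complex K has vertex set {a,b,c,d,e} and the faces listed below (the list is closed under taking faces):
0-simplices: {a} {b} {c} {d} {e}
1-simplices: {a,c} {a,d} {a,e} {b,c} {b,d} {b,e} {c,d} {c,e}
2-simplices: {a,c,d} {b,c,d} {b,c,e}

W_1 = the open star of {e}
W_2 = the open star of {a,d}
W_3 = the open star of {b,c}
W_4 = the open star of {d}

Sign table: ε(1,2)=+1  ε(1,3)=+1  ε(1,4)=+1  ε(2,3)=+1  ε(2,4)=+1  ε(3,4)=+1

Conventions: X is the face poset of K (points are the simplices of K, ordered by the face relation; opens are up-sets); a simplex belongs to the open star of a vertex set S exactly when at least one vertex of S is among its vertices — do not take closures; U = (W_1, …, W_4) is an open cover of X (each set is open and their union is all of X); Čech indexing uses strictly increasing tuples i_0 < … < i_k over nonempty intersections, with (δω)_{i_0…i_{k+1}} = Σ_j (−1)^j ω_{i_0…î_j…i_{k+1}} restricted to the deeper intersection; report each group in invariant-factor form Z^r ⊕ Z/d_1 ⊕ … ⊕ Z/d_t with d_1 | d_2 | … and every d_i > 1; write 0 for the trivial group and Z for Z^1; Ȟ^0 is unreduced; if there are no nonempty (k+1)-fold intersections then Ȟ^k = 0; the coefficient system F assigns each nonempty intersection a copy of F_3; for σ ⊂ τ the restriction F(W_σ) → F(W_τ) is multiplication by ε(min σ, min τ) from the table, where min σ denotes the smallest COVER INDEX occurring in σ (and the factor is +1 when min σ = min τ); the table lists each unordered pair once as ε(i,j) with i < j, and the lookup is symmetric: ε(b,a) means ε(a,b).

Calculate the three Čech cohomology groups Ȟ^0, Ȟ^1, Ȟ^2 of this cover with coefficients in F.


cover nerve:
  W1={{e},{a,e},{b,e},{c,e},{b,c,e}} W2={{a},{d},{a,c},{a,d},{a,e},{b,d},{c,d},{a,c,d},{b,c,d}} W3={{b},{c},{a,c},{b,c},{b,d},{b,e},{c,d},{c,e},{a,c,d},{b,c,d},{b,c,e}} W4={{d},{a,d},{b,d},{c,d},{a,c,d},{b,c,d}}
  W12={{a,e}} W13={{b,e},{c,e},{b,c,e}} W23={{a,c},{b,d},{c,d},{a,c,d},{b,c,d}} W24={{d},{a,d},{b,d},{c,d},{a,c,d},{b,c,d}} W34={{b,d},{c,d},{a,c,d},{b,c,d}}
  W234={{b,d},{c,d},{a,c,d},{b,c,d}}
C dims 4,5,1; δ0: rk_F3 3; δ1: rk_F3 1
Ȟ^0: (4−3)−0=1 ⇒ Z/3
Ȟ^1: (5−1)−3=1 ⇒ Z/3
Ȟ^2: (1−0)−1=0 ⇒ 0

Ȟ^0 = Z/3,  Ȟ^1 = Z/3,  Ȟ^2 = 0


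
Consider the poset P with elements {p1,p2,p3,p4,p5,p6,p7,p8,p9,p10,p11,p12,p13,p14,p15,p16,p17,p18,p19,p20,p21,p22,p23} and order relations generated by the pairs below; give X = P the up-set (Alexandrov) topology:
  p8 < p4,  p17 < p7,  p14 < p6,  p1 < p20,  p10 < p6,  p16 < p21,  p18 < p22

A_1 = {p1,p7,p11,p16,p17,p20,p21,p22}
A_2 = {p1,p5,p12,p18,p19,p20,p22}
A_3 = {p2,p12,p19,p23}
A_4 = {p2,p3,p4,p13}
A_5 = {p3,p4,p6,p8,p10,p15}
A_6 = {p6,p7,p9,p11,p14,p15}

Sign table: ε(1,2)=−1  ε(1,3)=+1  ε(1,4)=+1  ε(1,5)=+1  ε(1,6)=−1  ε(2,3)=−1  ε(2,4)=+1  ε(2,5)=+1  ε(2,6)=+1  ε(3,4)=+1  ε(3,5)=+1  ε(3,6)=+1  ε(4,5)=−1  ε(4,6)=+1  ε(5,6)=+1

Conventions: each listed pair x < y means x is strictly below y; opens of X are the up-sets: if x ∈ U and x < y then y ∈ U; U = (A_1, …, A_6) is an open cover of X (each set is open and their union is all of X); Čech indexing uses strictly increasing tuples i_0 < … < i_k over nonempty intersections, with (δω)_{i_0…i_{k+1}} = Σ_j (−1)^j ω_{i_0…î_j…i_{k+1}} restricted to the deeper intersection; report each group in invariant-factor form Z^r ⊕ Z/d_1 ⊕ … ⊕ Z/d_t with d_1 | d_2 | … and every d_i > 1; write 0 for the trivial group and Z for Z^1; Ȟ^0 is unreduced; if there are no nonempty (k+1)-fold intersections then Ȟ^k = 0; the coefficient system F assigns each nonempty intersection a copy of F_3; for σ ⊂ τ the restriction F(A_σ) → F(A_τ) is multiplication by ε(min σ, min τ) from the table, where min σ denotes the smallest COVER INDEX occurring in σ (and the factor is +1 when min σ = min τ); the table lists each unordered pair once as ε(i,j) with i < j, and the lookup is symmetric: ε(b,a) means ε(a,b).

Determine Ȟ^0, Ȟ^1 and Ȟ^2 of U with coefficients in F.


nerve of the cover:
  A12={p1,p20,p22} A16={p7,p11} A23={p12,p19} A34={p2} A45={p3,p4} A56={p6,p15}
C dims 6,6; δ0: rk_F3 5
Ȟ^0 = (6 − 5) − 0 = 1, so Ȟ^0 ≅ Z/3
Ȟ^1 = (6 − 0) − 5 = 1, so Ȟ^1 ≅ Z/3
Ȟ^2 = (0 − 0) − 0 = 0, so Ȟ^2 ≅ 0

Ȟ^0 = Z/3, Ȟ^1 = Z/3, Ȟ^2 = 0


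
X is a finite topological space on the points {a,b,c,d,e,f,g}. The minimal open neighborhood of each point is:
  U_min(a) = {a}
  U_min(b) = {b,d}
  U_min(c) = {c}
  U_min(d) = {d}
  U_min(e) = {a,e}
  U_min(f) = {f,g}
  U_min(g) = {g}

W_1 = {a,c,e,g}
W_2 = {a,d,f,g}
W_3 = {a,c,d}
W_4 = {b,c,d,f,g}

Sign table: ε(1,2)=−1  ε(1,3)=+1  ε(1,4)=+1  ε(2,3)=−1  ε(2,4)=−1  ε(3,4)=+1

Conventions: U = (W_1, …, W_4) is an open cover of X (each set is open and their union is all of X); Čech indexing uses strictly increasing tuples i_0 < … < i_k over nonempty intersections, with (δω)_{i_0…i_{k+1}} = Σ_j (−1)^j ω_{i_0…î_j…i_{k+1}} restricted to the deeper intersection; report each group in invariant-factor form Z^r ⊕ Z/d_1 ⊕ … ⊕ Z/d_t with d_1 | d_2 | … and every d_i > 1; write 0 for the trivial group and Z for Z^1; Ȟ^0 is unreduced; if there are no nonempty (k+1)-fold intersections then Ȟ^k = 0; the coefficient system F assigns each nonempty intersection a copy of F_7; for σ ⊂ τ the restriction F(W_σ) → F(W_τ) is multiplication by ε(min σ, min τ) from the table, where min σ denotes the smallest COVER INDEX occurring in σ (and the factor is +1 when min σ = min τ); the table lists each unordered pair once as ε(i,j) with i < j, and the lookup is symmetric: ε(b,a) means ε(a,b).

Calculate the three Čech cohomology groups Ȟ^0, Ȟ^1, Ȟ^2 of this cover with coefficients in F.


Ȟ^0 = Z/7, Ȟ^1 = 0, Ȟ^2 = Z/7

nonempty intersections:
  W12={a,g} W13={a,c} W14={c,g} W23={a,d} W24={d,f,g} W34={c,d}
  W123={a} W124={g} W134={c} W234={d}
C dims 4,6,4; δ0: rk_F7 3; δ1: rk_F7 3
Ȟ^0: (4−3)−0=1 ⇒ Z/7
Ȟ^1: (6−3)−3=0 ⇒ 0
Ȟ^2: (4−0)−3=1 ⇒ Z/7


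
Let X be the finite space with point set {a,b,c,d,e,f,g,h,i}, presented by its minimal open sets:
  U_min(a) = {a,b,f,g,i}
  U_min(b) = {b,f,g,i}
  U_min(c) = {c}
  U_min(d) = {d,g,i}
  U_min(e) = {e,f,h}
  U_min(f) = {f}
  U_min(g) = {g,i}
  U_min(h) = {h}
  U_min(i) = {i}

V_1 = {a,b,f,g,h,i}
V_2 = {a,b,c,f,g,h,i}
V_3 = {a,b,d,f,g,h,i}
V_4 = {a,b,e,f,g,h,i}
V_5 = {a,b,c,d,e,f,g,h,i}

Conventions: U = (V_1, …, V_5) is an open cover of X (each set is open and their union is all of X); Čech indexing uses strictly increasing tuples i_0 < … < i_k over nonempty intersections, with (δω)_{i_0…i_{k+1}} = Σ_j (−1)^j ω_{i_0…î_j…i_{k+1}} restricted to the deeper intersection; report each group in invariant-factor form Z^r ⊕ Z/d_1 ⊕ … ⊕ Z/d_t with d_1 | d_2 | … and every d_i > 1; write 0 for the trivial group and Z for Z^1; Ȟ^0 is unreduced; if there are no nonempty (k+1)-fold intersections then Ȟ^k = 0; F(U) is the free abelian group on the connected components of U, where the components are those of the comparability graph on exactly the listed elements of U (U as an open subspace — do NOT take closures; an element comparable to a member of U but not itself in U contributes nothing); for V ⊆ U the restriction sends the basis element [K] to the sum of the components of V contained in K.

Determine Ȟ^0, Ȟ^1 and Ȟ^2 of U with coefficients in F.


Ȟ^0(U;F) ≅ Z^2; Ȟ^1(U;F) ≅ 0; Ȟ^2(U;F) ≅ 0

cover nerve:
  V12={a,b,f,g,h,i} V13={a,b,f,g,h,i} V14={a,b,f,g,h,i} V15={a,b,f,g,h,i} V23={a,b,f,g,h,i} V24={a,b,f,g,h,i} V25={a,b,c,f,g,h,i} V34={a,b,f,g,h,i} V35={a,b,d,f,g,h,i} V45={a,b,e,f,g,h,i}
  V123={a,b,f,g,h,i} V124={a,b,f,g,h,i} V125={a,b,f,g,h,i} V134={a,b,f,g,h,i} V135={a,b,f,g,h,i} V145={a,b,f,g,h,i} V234={a,b,f,g,h,i} V235={a,b,f,g,h,i} V245={a,b,f,g,h,i} V345={a,b,f,g,h,i}
  V1234={a,b,f,g,h,i} V1235={a,b,f,g,h,i} V1245={a,b,f,g,h,i} V1345={a,b,f,g,h,i} V2345={a,b,f,g,h,i}
  V12345={a,b,f,g,h,i}
components per intersection:
  V1: {a,b,f,g,i} {h}
  V2: {a,b,f,g,i} {c} {h}
  V3: {a,b,d,f,g,i} {h}
  V4: {a,b,e,f,g,h,i}
  V5: {a,b,d,e,f,g,h,i} {c}
  V12: {a,b,f,g,i} {h}
  V13: {a,b,f,g,i} {h}
  V14: {a,b,f,g,i} {h}
  V15: {a,b,f,g,i} {h}
  V23: {a,b,f,g,i} {h}
  V24: {a,b,f,g,i} {h}
  V25: {a,b,f,g,i} {c} {h}
  V34: {a,b,f,g,i} {h}
  V35: {a,b,d,f,g,i} {h}
  V45: {a,b,e,f,g,h,i}
  V123: {a,b,f,g,i} {h}
  V124: {a,b,f,g,i} {h}
  V125: {a,b,f,g,i} {h}
  V134: {a,b,f,g,i} {h}
  V135: {a,b,f,g,i} {h}
  V145: {a,b,f,g,i} {h}
  V234: {a,b,f,g,i} {h}
  V235: {a,b,f,g,i} {h}
  V245: {a,b,f,g,i} {h}
  V345: {a,b,f,g,i} {h}
  V1234: {a,b,f,g,i} {h}
  V1235: {a,b,f,g,i} {h}
  V1245: {a,b,f,g,i} {h}
  V1345: {a,b,f,g,i} {h}
  V2345: {a,b,f,g,i} {h}
  V12345: {a,b,f,g,i} {h}
C dims 10,20,20,10; δ0: rk 8, SNF 1^8; δ1: rk 12, SNF 1^12; δ2: rk 8, SNF 1^8
Ȟ^0: (10−8)−0=2 ⇒ Z^2
Ȟ^1: (20−12)−8=0 ⇒ 0
Ȟ^2: (20−8)−12=0 ⇒ 0


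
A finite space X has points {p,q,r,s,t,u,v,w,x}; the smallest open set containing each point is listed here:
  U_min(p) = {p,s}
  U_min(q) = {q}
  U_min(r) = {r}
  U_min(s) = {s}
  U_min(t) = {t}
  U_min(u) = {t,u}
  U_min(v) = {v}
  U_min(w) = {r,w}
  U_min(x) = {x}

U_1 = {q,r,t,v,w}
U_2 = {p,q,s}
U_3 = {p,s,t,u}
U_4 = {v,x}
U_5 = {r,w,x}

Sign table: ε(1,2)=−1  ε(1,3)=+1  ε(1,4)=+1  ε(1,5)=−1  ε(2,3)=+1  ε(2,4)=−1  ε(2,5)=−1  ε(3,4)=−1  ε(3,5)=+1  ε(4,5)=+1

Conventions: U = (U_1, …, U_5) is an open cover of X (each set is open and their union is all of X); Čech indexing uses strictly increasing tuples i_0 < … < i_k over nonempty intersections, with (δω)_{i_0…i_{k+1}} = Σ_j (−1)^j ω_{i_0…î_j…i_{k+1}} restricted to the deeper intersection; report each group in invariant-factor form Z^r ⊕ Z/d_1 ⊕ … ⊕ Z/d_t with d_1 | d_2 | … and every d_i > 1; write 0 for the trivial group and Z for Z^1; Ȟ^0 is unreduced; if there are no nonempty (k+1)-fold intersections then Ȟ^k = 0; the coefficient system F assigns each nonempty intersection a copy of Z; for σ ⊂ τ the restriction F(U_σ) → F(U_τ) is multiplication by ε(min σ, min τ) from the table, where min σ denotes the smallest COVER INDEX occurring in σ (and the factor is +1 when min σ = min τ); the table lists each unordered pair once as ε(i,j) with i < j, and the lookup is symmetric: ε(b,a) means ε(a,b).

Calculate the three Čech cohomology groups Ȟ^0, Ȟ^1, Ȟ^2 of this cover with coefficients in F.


nonempty intersections:
  U12={q} U13={t} U14={v} U15={r,w} U23={p,s} U45={x}
C dims 5,6; δ0: rk 5, SNF 1^4·2
Ȟ^0: (5−5)−0=0 ⇒ 0
Ȟ^1: (6−0)−5=1 plus torsion [2] ⇒ Z ⊕ Z/2
Ȟ^2: (0−0)−0=0 ⇒ 0

Ȟ^0 = 0, Ȟ^1 = Z ⊕ Z/2, Ȟ^2 = 0


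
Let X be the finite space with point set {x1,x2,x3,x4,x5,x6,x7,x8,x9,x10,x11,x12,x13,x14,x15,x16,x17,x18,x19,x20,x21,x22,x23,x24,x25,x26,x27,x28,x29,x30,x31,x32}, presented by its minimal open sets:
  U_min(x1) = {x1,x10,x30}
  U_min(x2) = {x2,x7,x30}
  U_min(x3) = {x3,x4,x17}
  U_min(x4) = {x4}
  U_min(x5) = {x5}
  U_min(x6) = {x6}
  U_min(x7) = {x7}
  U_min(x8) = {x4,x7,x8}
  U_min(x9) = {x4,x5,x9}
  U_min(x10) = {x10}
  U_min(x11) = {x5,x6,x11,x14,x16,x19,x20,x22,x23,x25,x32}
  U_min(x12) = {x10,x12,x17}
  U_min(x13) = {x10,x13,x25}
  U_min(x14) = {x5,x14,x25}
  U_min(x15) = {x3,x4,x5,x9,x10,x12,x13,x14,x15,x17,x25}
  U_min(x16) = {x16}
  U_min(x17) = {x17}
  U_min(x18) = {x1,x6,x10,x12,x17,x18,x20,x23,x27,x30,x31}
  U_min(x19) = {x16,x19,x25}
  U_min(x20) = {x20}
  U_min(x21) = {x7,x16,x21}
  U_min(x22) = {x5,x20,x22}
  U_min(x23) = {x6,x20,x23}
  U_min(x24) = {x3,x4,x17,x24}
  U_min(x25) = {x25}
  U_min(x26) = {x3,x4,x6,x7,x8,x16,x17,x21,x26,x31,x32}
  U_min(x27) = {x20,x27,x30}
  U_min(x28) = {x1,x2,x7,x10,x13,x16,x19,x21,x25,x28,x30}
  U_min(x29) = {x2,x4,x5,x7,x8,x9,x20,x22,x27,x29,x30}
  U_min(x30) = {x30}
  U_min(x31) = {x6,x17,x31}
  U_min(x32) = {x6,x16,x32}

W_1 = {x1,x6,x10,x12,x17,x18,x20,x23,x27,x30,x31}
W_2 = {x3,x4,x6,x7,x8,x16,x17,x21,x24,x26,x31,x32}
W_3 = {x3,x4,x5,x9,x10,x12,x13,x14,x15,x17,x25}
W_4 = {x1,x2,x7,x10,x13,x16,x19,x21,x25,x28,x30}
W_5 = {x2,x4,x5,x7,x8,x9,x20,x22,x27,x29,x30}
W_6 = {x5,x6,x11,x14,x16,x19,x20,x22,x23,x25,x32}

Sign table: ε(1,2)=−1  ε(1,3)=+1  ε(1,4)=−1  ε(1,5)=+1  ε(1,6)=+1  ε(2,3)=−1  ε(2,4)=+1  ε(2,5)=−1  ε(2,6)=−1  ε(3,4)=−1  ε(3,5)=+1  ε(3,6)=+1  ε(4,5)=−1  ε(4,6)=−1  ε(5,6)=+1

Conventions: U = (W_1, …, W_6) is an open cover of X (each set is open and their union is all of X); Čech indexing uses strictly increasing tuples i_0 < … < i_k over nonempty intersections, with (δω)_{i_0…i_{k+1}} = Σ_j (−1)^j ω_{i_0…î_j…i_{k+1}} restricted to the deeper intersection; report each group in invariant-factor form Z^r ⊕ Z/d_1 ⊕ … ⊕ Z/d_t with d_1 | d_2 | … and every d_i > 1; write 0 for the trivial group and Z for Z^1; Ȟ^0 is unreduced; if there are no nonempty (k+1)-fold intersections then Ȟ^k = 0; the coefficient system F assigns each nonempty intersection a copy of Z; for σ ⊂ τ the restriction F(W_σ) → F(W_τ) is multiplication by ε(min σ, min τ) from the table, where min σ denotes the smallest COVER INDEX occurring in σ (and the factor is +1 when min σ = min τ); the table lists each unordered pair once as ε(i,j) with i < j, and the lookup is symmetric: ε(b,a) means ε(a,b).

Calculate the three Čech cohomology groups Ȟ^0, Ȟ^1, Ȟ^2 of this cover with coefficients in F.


nonempty overlaps:
  W12={x6,x17,x31} W13={x10,x12,x17} W14={x1,x10,x30} W15={x20,x27,x30} W16={x6,x20,x23} W23={x3,x4,x17} W24={x7,x16,x21} W25={x4,x7,x8} W26={x6,x16,x32} W34={x10,x13,x25} W35={x4,x5,x9} W36={x5,x14,x25} W45={x2,x7,x30} W46={x16,x19,x25} W56={x5,x20,x22}
  W123={x17} W126={x6} W134={x10} W145={x30} W156={x20} W235={x4} W245={x7} W246={x16} W346={x25} W356={x5}
C dims 6,15,10; δ0: rk 5, SNF 1^5; δ1: rk 10, SNF 1^9·2
degree 0: 6−5−0 = 1 → Ȟ^0 ≅ Z
degree 1: 15−10−5 = 0 → Ȟ^1 ≅ 0
degree 2: 10−0−10 = 0 plus torsion [2] → Ȟ^2 ≅ Z/2

Ȟ^0 = Z, Ȟ^1 = 0, Ȟ^2 = Z/2


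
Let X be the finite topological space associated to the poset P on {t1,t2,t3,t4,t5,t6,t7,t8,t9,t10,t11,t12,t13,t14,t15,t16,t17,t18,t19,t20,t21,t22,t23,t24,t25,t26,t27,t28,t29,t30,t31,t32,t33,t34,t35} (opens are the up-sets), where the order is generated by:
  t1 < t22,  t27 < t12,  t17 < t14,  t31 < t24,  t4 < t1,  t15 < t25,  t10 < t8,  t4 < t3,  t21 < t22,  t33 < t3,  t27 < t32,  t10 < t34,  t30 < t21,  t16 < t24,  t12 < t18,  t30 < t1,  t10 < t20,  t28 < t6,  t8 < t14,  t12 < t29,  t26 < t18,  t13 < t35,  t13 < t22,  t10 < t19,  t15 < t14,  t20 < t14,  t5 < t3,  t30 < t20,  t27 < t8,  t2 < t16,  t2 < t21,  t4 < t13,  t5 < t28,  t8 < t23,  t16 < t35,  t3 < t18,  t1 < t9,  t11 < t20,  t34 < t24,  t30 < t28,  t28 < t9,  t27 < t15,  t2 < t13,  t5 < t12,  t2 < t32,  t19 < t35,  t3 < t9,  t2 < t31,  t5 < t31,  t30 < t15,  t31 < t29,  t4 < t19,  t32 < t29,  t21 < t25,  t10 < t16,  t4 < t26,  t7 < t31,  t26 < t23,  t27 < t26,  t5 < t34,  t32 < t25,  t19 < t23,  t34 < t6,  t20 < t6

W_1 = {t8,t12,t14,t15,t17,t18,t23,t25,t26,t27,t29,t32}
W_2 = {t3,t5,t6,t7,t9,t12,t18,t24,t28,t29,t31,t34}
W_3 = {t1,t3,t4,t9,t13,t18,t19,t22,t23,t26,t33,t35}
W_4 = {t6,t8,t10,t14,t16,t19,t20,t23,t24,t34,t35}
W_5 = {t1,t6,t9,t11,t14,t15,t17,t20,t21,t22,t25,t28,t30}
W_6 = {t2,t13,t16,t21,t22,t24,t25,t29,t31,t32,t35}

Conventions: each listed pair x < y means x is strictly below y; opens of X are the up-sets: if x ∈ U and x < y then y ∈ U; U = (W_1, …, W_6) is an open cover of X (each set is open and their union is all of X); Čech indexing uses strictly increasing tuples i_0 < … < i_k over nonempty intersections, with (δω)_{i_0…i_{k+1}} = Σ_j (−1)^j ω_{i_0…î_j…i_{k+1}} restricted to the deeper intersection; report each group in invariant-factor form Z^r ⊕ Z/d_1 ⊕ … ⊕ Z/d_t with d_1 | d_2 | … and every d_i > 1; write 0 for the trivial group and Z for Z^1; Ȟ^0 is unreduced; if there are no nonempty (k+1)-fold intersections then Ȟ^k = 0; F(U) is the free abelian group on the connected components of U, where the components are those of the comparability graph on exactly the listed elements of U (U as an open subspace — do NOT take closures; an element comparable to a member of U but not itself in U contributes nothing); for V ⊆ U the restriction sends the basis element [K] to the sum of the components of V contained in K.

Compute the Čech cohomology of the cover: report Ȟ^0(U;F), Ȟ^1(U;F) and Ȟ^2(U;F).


Ȟ^0(U;F) ≅ Z, Ȟ^1(U;F) ≅ 0, Ȟ^2(U;F) ≅ Z/2

intersection data:
  W12={t12,t18,t29} W13={t18,t23,t26} W14={t8,t14,t23} W15={t14,t15,t17,t25} W16={t25,t29,t32} W23={t3,t9,t18} W24={t6,t24,t34} W25={t6,t9,t28} W26={t24,t29,t31} W34={t19,t23,t35} W35={t1,t9,t22} W36={t13,t22,t35} W45={t6,t14,t20} W46={t16,t24,t35} W56={t21,t22,t25}
  W123={t18} W126={t29} W134={t23} W145={t14} W156={t25} W235={t9} W245={t6} W246={t24} W346={t35} W356={t22}
components per intersection:
  W1: {t8,t12,t14,t15,t17,t18,t23,t25,t26,t27,t29,t32}
  W2: {t3,t5,t6,t7,t9,t12,t18,t24,t28,t29,t31,t34}
  W3: {t1,t3,t4,t9,t13,t18,t19,t22,t23,t26,t33,t35}
  W4: {t6,t8,t10,t14,t16,t19,t20,t23,t24,t34,t35}
  W5: {t1,t6,t9,t11,t14,t15,t17,t20,t21,t22,t25,t28,t30}
  W6: {t2,t13,t16,t21,t22,t24,t25,t29,t31,t32,t35}
  W12: {t12,t18,t29}
  W13: {t18,t23,t26}
  W14: {t8,t14,t23}
  W15: {t14,t15,t17,t25}
  W16: {t25,t29,t32}
  W23: {t3,t9,t18}
  W24: {t6,t24,t34}
  W25: {t6,t9,t28}
  W26: {t24,t29,t31}
  W34: {t19,t23,t35}
  W35: {t1,t9,t22}
  W36: {t13,t22,t35}
  W45: {t6,t14,t20}
  W46: {t16,t24,t35}
  W56: {t21,t22,t25}
  W123: {t18}
  W126: {t29}
  W134: {t23}
  W145: {t14}
  W156: {t25}
  W235: {t9}
  W245: {t6}
  W246: {t24}
  W346: {t35}
  W356: {t22}
C dims 6,15,10; δ0: rk 5, SNF 1^5; δ1: rk 10, SNF 1^9·2
Ȟ^0 = (6 − 5) − 0 = 1, so Ȟ^0 ≅ Z
Ȟ^1 = (15 − 10) − 5 = 0, so Ȟ^1 ≅ 0
Ȟ^2 = (10 − 0) − 10 = 0 plus torsion [2], so Ȟ^2 ≅ Z/2
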